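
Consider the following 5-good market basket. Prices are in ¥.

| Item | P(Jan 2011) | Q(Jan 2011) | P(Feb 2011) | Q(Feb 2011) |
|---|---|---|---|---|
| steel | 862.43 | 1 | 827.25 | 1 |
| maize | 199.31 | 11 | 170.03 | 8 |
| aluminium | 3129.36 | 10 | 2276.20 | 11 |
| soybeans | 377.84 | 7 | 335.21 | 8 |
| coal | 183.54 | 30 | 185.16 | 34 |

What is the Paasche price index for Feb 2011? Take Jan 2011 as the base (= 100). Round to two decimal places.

Paasche price index uses current-period quantities as weights.
ΣP(Feb 2011)·Q(Feb 2011) = 827.25×1 + 170.03×8 + 2276.20×11 + 335.21×8 + 185.16×34 = 827.25 + 1360.24 + 25038.2 + 2681.68 + 6295.44 = 36202.81
ΣP(Jan 2011)·Q(Feb 2011) = 862.43×1 + 199.31×8 + 3129.36×11 + 377.84×8 + 183.54×34 = 862.43 + 1594.48 + 34422.96 + 3022.72 + 6240.36 = 46142.95
Index = 36202.81 / 46142.95 × 100 = 78.4579

78.46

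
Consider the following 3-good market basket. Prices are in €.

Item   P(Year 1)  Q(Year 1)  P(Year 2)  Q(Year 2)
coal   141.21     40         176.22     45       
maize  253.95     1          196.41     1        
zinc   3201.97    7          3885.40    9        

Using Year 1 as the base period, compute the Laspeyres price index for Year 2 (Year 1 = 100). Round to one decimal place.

Laspeyres price index uses base-period quantities as weights.
ΣP(Year 2)·Q(Year 1) = 176.22×40 + 196.41×1 + 3885.40×7 = 7048.8 + 196.41 + 27197.8 = 34443.01
ΣP(Year 1)·Q(Year 1) = 141.21×40 + 253.95×1 + 3201.97×7 = 5648.4 + 253.95 + 22413.79 = 28316.14
Index = 34443.01 / 28316.14 × 100 = 121.6374

121.6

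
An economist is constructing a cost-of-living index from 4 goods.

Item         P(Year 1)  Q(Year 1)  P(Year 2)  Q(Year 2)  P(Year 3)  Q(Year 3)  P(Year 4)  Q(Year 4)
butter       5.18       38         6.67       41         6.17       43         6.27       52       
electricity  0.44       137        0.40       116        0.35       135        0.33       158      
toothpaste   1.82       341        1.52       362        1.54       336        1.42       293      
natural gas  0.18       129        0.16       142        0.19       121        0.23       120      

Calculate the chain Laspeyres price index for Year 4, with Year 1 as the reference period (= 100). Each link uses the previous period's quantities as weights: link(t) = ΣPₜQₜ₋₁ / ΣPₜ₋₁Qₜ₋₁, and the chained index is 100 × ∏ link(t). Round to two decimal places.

Link Year 1→Year 2:
ΣP(Year 2)Q(Year 1) = 6.67×38 + 0.40×137 + 1.52×341 + 0.16×129 = 253.46 + 54.8 + 518.32 + 20.64 = 847.22
ΣP(Year 1)Q(Year 1) = 5.18×38 + 0.44×137 + 1.82×341 + 0.18×129 = 196.84 + 60.28 + 620.62 + 23.22 = 900.96
link = 847.22/900.96 = 0.940353
Link Year 2→Year 3:
ΣP(Year 3)Q(Year 2) = 6.17×41 + 0.35×116 + 1.54×362 + 0.19×142 = 252.97 + 40.6 + 557.48 + 26.98 = 878.03
ΣP(Year 2)Q(Year 2) = 6.67×41 + 0.40×116 + 1.52×362 + 0.16×142 = 273.47 + 46.4 + 550.24 + 22.72 = 892.83
link = 878.03/892.83 = 0.983423
Link Year 3→Year 4:
ΣP(Year 4)Q(Year 3) = 6.27×43 + 0.33×135 + 1.42×336 + 0.23×121 = 269.61 + 44.55 + 477.12 + 27.83 = 819.11
ΣP(Year 3)Q(Year 3) = 6.17×43 + 0.35×135 + 1.54×336 + 0.19×121 = 265.31 + 47.25 + 517.44 + 22.99 = 852.99
link = 819.11/852.99 = 0.960281
Chained index = 100 × 0.940353 × 0.983423 × 0.960281 = 88.8034

88.80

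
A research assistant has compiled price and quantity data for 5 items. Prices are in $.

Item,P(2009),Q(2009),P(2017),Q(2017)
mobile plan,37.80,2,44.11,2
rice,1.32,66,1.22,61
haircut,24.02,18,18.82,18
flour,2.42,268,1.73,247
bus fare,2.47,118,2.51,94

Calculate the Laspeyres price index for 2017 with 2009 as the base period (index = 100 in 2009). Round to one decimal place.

82.6

Laspeyres price index uses base-period quantities as weights.
ΣP(2017)·Q(2009) = 44.11×2 + 1.22×66 + 18.82×18 + 1.73×268 + 2.51×118 = 88.22 + 80.52 + 338.76 + 463.64 + 296.18 = 1267.32
ΣP(2009)·Q(2009) = 37.80×2 + 1.32×66 + 24.02×18 + 2.42×268 + 2.47×118 = 75.6 + 87.12 + 432.36 + 648.56 + 291.46 = 1535.1
Index = 1267.32 / 1535.1 × 100 = 82.5562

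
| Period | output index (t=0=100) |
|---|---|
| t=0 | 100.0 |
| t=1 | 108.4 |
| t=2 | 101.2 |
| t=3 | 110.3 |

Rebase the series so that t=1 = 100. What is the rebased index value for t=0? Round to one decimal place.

92.3

Rebased(t=0) = 100.0 / 108.4 × 100 = 92.2509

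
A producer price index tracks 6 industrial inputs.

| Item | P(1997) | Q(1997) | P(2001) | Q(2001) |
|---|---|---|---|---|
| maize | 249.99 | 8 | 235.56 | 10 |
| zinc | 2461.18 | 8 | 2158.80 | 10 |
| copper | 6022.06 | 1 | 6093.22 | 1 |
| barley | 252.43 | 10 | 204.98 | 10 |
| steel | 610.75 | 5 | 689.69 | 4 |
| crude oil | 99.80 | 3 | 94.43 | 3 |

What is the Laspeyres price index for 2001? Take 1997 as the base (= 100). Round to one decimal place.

Laspeyres price index uses base-period quantities as weights.
ΣP(2001)·Q(1997) = 235.56×8 + 2158.80×8 + 6093.22×1 + 204.98×10 + 689.69×5 + 94.43×3 = 1884.48 + 17270.4 + 6093.22 + 2049.8 + 3448.45 + 283.29 = 31029.64
ΣP(1997)·Q(1997) = 249.99×8 + 2461.18×8 + 6022.06×1 + 252.43×10 + 610.75×5 + 99.80×3 = 1999.92 + 19689.44 + 6022.06 + 2524.3 + 3053.75 + 299.4 = 33588.87
Index = 31029.64 / 33588.87 × 100 = 92.3807

92.4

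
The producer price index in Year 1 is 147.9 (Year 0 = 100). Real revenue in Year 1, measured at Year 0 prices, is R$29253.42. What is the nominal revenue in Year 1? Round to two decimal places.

43265.81

Nominal = Real × (Index/100) = 29253.42 × (147.9/100)
        = 29253.42 × 1.479 = 43265.8082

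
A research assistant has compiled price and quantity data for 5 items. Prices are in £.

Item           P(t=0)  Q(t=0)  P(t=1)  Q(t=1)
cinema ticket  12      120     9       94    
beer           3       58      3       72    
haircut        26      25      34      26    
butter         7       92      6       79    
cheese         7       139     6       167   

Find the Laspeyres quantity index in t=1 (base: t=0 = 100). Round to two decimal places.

96.42

Laspeyres quantity index uses base-period prices as weights.
ΣP(t=0)·Q(t=1) = 12×94 + 3×72 + 26×26 + 7×79 + 7×167 = 1128 + 216 + 676 + 553 + 1169 = 3742
ΣP(t=0)·Q(t=0) = 12×120 + 3×58 + 26×25 + 7×92 + 7×139 = 1440 + 174 + 650 + 644 + 973 = 3881
Index = 3742 / 3881 × 100 = 96.4184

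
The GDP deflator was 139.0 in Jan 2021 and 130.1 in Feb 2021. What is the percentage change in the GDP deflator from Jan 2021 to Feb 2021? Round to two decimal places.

Change = (130.1 − 139.0) / 139.0 × 100
       = -8.9 / 139.0 × 100 = -6.4029%

-6.40%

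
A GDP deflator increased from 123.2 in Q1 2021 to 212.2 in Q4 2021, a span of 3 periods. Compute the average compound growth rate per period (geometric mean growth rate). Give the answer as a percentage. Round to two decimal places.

19.87%

Growth factor = (212.2/123.2)^(1/3) = (1.722403)^(1/3) = 1.198703
Growth rate = 1.198703 − 1 = 0.198703 = 19.8703%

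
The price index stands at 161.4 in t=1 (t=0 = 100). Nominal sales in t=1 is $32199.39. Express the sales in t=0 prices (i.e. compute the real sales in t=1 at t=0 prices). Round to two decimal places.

Real = Nominal ÷ (Index/100) = 32199.39 ÷ (161.4/100)
     = 32199.39 ÷ 1.614 = 19950.0558

19950.06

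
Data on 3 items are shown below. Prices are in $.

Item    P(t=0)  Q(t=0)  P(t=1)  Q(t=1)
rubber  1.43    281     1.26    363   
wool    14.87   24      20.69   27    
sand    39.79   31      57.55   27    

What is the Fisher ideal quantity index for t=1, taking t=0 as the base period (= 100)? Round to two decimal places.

Laspeyres component (base-period weights):
ΣP(t=0)Q(t=1) = 1.43×363 + 14.87×27 + 39.79×27 = 519.09 + 401.49 + 1074.33 = 1994.91
ΣP(t=0)Q(t=0) = 1.43×281 + 14.87×24 + 39.79×31 = 401.83 + 356.88 + 1233.49 = 1992.2
L = 1994.91 / 1992.2 × 100 = 100.1360
Paasche component (current-period weights):
ΣP(t=1)Q(t=1) = 1.26×363 + 20.69×27 + 57.55×27 = 457.38 + 558.63 + 1553.85 = 2569.86
ΣP(t=1)Q(t=0) = 1.26×281 + 20.69×24 + 57.55×31 = 354.06 + 496.56 + 1784.05 = 2634.67
P = 2569.86 / 2634.67 × 100 = 97.5401
Fisher = √(L × P) = √(100.1360 × 97.5401) = 98.8295

98.83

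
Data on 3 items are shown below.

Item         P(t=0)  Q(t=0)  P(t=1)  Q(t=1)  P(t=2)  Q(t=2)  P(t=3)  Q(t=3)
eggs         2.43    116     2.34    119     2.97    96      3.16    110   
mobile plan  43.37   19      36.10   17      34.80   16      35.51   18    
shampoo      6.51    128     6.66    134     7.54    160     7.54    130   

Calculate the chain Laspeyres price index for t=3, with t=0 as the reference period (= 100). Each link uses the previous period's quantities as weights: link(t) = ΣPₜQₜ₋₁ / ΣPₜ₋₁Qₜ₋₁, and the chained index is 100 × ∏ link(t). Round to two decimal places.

103.74

Link t=0→t=1:
ΣP(t=1)Q(t=0) = 2.34×116 + 36.10×19 + 6.66×128 = 271.44 + 685.9 + 852.48 = 1809.82
ΣP(t=0)Q(t=0) = 2.43×116 + 43.37×19 + 6.51×128 = 281.88 + 824.03 + 833.28 = 1939.19
link = 1809.82/1939.19 = 0.933287
Link t=1→t=2:
ΣP(t=2)Q(t=1) = 2.97×119 + 34.80×17 + 7.54×134 = 353.43 + 591.6 + 1010.36 = 1955.39
ΣP(t=1)Q(t=1) = 2.34×119 + 36.10×17 + 6.66×134 = 278.46 + 613.7 + 892.44 = 1784.6
link = 1955.39/1784.6 = 1.095702
Link t=2→t=3:
ΣP(t=3)Q(t=2) = 3.16×96 + 35.51×16 + 7.54×160 = 303.36 + 568.16 + 1206.4 = 2077.92
ΣP(t=2)Q(t=2) = 2.97×96 + 34.80×16 + 7.54×160 = 285.12 + 556.8 + 1206.4 = 2048.32
link = 2077.92/2048.32 = 1.014451
Chained index = 100 × 0.933287 × 1.095702 × 1.014451 = 103.7382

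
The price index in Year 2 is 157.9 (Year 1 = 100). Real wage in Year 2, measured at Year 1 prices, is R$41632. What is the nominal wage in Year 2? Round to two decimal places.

Nominal = Real × (Index/100) = 41632 × (157.9/100)
        = 41632 × 1.579 = 65736.9280

65736.93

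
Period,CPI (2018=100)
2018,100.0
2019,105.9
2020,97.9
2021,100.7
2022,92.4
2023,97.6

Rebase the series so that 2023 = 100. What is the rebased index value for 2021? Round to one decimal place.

Rebased(2021) = 100.7 / 97.6 × 100 = 103.1762

103.2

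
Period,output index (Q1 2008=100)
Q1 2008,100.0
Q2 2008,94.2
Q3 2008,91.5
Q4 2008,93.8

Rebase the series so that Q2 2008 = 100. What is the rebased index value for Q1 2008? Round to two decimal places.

Rebased(Q1 2008) = 100.0 / 94.2 × 100 = 106.1571

106.16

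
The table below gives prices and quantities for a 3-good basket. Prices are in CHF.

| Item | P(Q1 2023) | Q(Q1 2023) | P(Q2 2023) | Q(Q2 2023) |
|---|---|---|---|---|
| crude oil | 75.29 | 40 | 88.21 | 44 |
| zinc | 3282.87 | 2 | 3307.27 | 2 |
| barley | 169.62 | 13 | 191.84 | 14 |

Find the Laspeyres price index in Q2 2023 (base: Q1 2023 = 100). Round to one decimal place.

Laspeyres price index uses base-period quantities as weights.
ΣP(Q2 2023)·Q(Q1 2023) = 88.21×40 + 3307.27×2 + 191.84×13 = 3528.4 + 6614.54 + 2493.92 = 12636.86
ΣP(Q1 2023)·Q(Q1 2023) = 75.29×40 + 3282.87×2 + 169.62×13 = 3011.6 + 6565.74 + 2205.06 = 11782.4
Index = 12636.86 / 11782.4 × 100 = 107.2520

107.3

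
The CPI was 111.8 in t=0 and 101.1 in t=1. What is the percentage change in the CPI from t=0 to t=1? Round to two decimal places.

Change = (101.1 − 111.8) / 111.8 × 100
       = -10.7 / 111.8 × 100 = -9.5707%

-9.57%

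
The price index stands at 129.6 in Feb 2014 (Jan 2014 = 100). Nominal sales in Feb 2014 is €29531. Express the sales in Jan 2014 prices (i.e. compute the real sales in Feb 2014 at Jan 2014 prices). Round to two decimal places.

Real = Nominal ÷ (Index/100) = 29531 ÷ (129.6/100)
     = 29531 ÷ 1.296 = 22786.2654

22786.27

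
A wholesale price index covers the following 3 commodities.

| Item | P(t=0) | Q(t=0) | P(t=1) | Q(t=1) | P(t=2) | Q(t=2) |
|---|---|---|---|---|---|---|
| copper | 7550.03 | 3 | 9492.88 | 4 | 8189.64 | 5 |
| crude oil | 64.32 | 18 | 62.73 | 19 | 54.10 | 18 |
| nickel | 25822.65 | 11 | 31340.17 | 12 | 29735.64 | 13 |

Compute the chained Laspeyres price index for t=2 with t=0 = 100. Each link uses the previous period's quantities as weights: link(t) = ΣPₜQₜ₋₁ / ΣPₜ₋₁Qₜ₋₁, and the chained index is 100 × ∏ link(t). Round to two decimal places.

114.39

Link t=0→t=1:
ΣP(t=1)Q(t=0) = 9492.88×3 + 62.73×18 + 31340.17×11 = 28478.64 + 1129.14 + 344741.87 = 374349.65
ΣP(t=0)Q(t=0) = 7550.03×3 + 64.32×18 + 25822.65×11 = 22650.09 + 1157.76 + 284049.15 = 307857
link = 374349.65/307857 = 1.215986
Link t=1→t=2:
ΣP(t=2)Q(t=1) = 8189.64×4 + 54.10×19 + 29735.64×12 = 32758.56 + 1027.9 + 356827.68 = 390614.14
ΣP(t=1)Q(t=1) = 9492.88×4 + 62.73×19 + 31340.17×12 = 37971.52 + 1191.87 + 376082.04 = 415245.43
link = 390614.14/415245.43 = 0.940683
Chained index = 100 × 1.215986 × 0.940683 = 114.3856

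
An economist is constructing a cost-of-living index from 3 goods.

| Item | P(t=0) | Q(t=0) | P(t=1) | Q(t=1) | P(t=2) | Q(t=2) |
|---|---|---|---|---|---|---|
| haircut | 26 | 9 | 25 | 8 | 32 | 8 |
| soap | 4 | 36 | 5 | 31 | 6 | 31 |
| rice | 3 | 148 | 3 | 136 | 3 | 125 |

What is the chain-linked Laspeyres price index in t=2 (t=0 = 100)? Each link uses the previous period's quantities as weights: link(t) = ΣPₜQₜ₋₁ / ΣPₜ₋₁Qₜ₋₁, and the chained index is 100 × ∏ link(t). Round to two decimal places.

Link t=0→t=1:
ΣP(t=1)Q(t=0) = 25×9 + 5×36 + 3×148 = 225 + 180 + 444 = 849
ΣP(t=0)Q(t=0) = 26×9 + 4×36 + 3×148 = 234 + 144 + 444 = 822
link = 849/822 = 1.032847
Link t=1→t=2:
ΣP(t=2)Q(t=1) = 32×8 + 6×31 + 3×136 = 256 + 186 + 408 = 850
ΣP(t=1)Q(t=1) = 25×8 + 5×31 + 3×136 = 200 + 155 + 408 = 763
link = 850/763 = 1.114024
Chained index = 100 × 1.032847 × 1.114024 = 115.0616

115.06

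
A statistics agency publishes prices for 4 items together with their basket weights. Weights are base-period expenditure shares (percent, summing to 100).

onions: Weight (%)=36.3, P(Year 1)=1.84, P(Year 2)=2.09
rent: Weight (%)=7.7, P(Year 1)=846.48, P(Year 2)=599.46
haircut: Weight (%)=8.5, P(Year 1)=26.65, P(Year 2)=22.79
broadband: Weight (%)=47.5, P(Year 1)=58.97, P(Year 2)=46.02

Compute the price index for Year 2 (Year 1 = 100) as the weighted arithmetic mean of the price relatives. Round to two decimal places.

onions: 36.3 × (2.09/1.84) = 36.3 × 1.135870 = 41.2321
rent: 7.7 × (599.46/846.48) = 7.7 × 0.708180 = 5.4530
haircut: 8.5 × (22.79/26.65) = 8.5 × 0.855159 = 7.2689
broadband: 47.5 × (46.02/58.97) = 47.5 × 0.780397 = 37.0688
Index = Σ wᵢ·(p₁ᵢ/p₀ᵢ) = 41.2321 + 5.4530 + 7.2689 + 37.0688 = 91.0228

91.02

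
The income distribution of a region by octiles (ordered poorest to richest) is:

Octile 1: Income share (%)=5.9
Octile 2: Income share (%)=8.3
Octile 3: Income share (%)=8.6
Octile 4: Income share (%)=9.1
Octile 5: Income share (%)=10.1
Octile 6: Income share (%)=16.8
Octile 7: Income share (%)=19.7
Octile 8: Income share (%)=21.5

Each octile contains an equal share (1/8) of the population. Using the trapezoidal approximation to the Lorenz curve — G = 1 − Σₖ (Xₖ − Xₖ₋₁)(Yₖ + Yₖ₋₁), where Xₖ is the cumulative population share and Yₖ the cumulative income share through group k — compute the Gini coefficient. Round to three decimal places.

Cumulative income shares Yₖ: 0.0590, 0.1420, 0.2280, 0.3190, 0.4200, 0.5880, 0.7850, 1.0000
Σ (Xₖ−Xₖ₋₁)(Yₖ+Yₖ₋₁) = (1/8)(0.0590+0.0000) + (1/8)(0.1420+0.0590) + (1/8)(0.2280+0.1420) + (1/8)(0.3190+0.2280) + (1/8)(0.4200+0.3190) + (1/8)(0.5880+0.4200) + (1/8)(0.7850+0.5880) + (1/8)(1.0000+0.7850)
  = 0.0074 + 0.0251 + 0.0462 + 0.0684 + 0.0924 + 0.1260 + 0.1716 + 0.2231 = 0.7602
G = 1 − 0.7602 = 0.2398

0.240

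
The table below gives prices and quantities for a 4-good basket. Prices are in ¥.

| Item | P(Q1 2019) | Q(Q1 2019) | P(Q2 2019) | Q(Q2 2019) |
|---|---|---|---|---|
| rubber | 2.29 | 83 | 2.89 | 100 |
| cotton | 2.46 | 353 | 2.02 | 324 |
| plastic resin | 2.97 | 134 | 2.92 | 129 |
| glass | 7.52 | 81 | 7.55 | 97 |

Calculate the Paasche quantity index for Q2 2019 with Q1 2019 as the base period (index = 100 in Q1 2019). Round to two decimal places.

Paasche quantity index uses current-period prices as weights.
ΣP(Q2 2019)·Q(Q2 2019) = 2.89×100 + 2.02×324 + 2.92×129 + 7.55×97 = 289 + 654.48 + 376.68 + 732.35 = 2052.51
ΣP(Q2 2019)·Q(Q1 2019) = 2.89×83 + 2.02×353 + 2.92×134 + 7.55×81 = 239.87 + 713.06 + 391.28 + 611.55 = 1955.76
Index = 2052.51 / 1955.76 × 100 = 104.9469

104.95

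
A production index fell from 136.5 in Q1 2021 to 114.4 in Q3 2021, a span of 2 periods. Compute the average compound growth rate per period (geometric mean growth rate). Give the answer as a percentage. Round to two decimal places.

-8.45%

Growth factor = (114.4/136.5)^(1/2) = (0.838095)^(1/2) = 0.915475
Growth rate = 0.915475 − 1 = -0.084525 = -8.4525%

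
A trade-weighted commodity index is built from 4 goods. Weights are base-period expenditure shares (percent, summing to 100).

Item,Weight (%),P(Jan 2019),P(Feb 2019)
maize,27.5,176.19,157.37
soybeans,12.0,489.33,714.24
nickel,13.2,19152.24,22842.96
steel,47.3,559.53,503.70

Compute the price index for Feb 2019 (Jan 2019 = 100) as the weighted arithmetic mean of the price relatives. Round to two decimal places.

maize: 27.5 × (157.37/176.19) = 27.5 × 0.893183 = 24.5625
soybeans: 12.0 × (714.24/489.33) = 12.0 × 1.459628 = 17.5155
nickel: 13.2 × (22842.96/19152.24) = 13.2 × 1.192704 = 15.7437
steel: 47.3 × (503.70/559.53) = 47.3 × 0.900220 = 42.5804
Index = Σ wᵢ·(p₁ᵢ/p₀ᵢ) = 24.5625 + 17.5155 + 15.7437 + 42.5804 = 100.4022

100.40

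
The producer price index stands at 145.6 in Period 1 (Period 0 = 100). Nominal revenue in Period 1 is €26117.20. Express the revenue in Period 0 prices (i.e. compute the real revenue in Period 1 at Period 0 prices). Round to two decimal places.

Real = Nominal ÷ (Index/100) = 26117.20 ÷ (145.6/100)
     = 26117.20 ÷ 1.456 = 17937.6374

17937.64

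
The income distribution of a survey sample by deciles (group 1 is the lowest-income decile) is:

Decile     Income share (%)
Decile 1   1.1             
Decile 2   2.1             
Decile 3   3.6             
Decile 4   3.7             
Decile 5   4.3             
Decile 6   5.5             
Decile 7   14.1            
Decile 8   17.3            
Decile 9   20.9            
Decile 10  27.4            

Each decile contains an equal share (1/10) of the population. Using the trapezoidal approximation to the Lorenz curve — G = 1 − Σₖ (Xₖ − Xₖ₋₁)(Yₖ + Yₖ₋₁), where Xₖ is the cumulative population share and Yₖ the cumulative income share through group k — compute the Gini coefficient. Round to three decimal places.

0.469

Cumulative income shares Yₖ: 0.0110, 0.0320, 0.0680, 0.1050, 0.1480, 0.2030, 0.3440, 0.5170, 0.7260, 1.0000
Σ (Xₖ−Xₖ₋₁)(Yₖ+Yₖ₋₁) = (1/10)(0.0110+0.0000) + (1/10)(0.0320+0.0110) + (1/10)(0.0680+0.0320) + (1/10)(0.1050+0.0680) + (1/10)(0.1480+0.1050) + (1/10)(0.2030+0.1480) + (1/10)(0.3440+0.2030) + (1/10)(0.5170+0.3440) + (1/10)(0.7260+0.5170) + (1/10)(1.0000+0.7260)
  = 0.0011 + 0.0043 + 0.0100 + 0.0173 + 0.0253 + 0.0351 + 0.0547 + 0.0861 + 0.1243 + 0.1726 = 0.5308
G = 1 − 0.5308 = 0.4692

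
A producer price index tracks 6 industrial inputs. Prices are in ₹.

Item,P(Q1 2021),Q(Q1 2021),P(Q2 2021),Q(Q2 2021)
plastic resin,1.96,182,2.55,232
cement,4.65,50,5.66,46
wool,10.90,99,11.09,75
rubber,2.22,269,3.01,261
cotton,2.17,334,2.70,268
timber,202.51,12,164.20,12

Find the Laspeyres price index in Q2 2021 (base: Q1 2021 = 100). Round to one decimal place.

Laspeyres price index uses base-period quantities as weights.
ΣP(Q2 2021)·Q(Q1 2021) = 2.55×182 + 5.66×50 + 11.09×99 + 3.01×269 + 2.70×334 + 164.20×12 = 464.1 + 283 + 1097.91 + 809.69 + 901.8 + 1970.4 = 5526.9
ΣP(Q1 2021)·Q(Q1 2021) = 1.96×182 + 4.65×50 + 10.90×99 + 2.22×269 + 2.17×334 + 202.51×12 = 356.72 + 232.5 + 1079.1 + 597.18 + 724.78 + 2430.12 = 5420.4
Index = 5526.9 / 5420.4 × 100 = 101.9648

102.0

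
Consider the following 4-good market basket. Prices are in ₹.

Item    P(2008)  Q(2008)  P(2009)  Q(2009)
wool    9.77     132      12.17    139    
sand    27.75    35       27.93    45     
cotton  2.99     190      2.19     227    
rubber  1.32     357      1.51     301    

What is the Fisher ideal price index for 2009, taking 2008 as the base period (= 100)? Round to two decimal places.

106.57

Laspeyres component (base-period weights):
ΣP(2009)Q(2008) = 12.17×132 + 27.93×35 + 2.19×190 + 1.51×357 = 1606.44 + 977.55 + 416.1 + 539.07 = 3539.16
ΣP(2008)Q(2008) = 9.77×132 + 27.75×35 + 2.99×190 + 1.32×357 = 1289.64 + 971.25 + 568.1 + 471.24 = 3300.23
L = 3539.16 / 3300.23 × 100 = 107.2398
Paasche component (current-period weights):
ΣP(2009)Q(2009) = 12.17×139 + 27.93×45 + 2.19×227 + 1.51×301 = 1691.63 + 1256.85 + 497.13 + 454.51 = 3900.12
ΣP(2008)Q(2009) = 9.77×139 + 27.75×45 + 2.99×227 + 1.32×301 = 1358.03 + 1248.75 + 678.73 + 397.32 = 3682.83
P = 3900.12 / 3682.83 × 100 = 105.9001
Fisher = √(L × P) = √(107.2398 × 105.9001) = 106.5678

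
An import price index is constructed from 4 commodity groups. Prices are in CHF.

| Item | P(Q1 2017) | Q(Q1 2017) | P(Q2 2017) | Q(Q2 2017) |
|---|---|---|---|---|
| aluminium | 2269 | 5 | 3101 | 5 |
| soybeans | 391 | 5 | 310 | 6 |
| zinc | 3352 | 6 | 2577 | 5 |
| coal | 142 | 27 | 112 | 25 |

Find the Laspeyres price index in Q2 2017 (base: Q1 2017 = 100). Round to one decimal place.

95.4

Laspeyres price index uses base-period quantities as weights.
ΣP(Q2 2017)·Q(Q1 2017) = 3101×5 + 310×5 + 2577×6 + 112×27 = 15505 + 1550 + 15462 + 3024 = 35541
ΣP(Q1 2017)·Q(Q1 2017) = 2269×5 + 391×5 + 3352×6 + 142×27 = 11345 + 1955 + 20112 + 3834 = 37246
Index = 35541 / 37246 × 100 = 95.4223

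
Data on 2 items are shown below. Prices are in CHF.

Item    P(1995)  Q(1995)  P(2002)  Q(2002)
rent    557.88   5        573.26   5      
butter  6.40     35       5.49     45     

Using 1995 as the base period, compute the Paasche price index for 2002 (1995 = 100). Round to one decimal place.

Paasche price index uses current-period quantities as weights.
ΣP(2002)·Q(2002) = 573.26×5 + 5.49×45 = 2866.3 + 247.05 = 3113.35
ΣP(1995)·Q(2002) = 557.88×5 + 6.40×45 = 2789.4 + 288 = 3077.4
Index = 3113.35 / 3077.4 × 100 = 101.1682

101.2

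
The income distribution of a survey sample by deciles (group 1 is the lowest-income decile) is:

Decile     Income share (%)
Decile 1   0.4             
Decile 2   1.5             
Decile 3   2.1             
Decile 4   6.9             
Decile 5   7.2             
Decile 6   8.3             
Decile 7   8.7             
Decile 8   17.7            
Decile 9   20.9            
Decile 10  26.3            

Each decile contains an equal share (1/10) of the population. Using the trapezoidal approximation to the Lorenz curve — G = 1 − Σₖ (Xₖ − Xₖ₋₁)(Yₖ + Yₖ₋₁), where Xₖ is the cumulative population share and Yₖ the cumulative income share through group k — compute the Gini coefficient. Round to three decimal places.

0.453

Cumulative income shares Yₖ: 0.0040, 0.0190, 0.0400, 0.1090, 0.1810, 0.2640, 0.3510, 0.5280, 0.7370, 1.0000
Σ (Xₖ−Xₖ₋₁)(Yₖ+Yₖ₋₁) = (1/10)(0.0040+0.0000) + (1/10)(0.0190+0.0040) + (1/10)(0.0400+0.0190) + (1/10)(0.1090+0.0400) + (1/10)(0.1810+0.1090) + (1/10)(0.2640+0.1810) + (1/10)(0.3510+0.2640) + (1/10)(0.5280+0.3510) + (1/10)(0.7370+0.5280) + (1/10)(1.0000+0.7370)
  = 0.0004 + 0.0023 + 0.0059 + 0.0149 + 0.0290 + 0.0445 + 0.0615 + 0.0879 + 0.1265 + 0.1737 = 0.5466
G = 1 − 0.5466 = 0.4534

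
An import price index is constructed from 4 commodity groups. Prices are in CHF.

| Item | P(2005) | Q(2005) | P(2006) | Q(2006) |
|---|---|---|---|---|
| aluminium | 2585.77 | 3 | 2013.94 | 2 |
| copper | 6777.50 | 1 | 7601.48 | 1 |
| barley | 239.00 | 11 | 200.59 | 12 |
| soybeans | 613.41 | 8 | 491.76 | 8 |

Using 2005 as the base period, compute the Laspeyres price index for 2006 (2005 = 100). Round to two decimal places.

Laspeyres price index uses base-period quantities as weights.
ΣP(2006)·Q(2005) = 2013.94×3 + 7601.48×1 + 200.59×11 + 491.76×8 = 6041.82 + 7601.48 + 2206.49 + 3934.08 = 19783.87
ΣP(2005)·Q(2005) = 2585.77×3 + 6777.50×1 + 239.00×11 + 613.41×8 = 7757.31 + 6777.5 + 2629 + 4907.28 = 22071.09
Index = 19783.87 / 22071.09 × 100 = 89.6370

89.64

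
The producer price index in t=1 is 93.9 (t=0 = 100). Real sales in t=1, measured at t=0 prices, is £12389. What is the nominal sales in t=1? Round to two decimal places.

Nominal = Real × (Index/100) = 12389 × (93.9/100)
        = 12389 × 0.939 = 11633.2710

11633.27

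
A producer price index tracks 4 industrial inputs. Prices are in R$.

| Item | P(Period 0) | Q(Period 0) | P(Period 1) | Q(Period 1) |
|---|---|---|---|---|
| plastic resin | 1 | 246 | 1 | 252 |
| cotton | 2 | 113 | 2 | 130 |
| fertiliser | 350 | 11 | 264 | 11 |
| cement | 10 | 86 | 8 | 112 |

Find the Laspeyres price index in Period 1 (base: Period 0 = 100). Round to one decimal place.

Laspeyres price index uses base-period quantities as weights.
ΣP(Period 1)·Q(Period 0) = 1×246 + 2×113 + 264×11 + 8×86 = 246 + 226 + 2904 + 688 = 4064
ΣP(Period 0)·Q(Period 0) = 1×246 + 2×113 + 350×11 + 10×86 = 246 + 226 + 3850 + 860 = 5182
Index = 4064 / 5182 × 100 = 78.4253

78.4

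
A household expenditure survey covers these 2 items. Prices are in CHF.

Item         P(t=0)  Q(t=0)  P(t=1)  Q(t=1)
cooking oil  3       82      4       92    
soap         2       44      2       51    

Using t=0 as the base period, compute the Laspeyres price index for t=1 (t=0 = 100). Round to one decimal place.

Laspeyres price index uses base-period quantities as weights.
ΣP(t=1)·Q(t=0) = 4×82 + 2×44 = 328 + 88 = 416
ΣP(t=0)·Q(t=0) = 3×82 + 2×44 = 246 + 88 = 334
Index = 416 / 334 × 100 = 124.5509

124.6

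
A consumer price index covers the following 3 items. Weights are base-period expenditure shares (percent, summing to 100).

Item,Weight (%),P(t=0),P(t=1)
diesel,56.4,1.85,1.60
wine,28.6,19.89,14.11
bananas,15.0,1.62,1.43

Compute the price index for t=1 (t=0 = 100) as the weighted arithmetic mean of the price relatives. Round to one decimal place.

82.3

diesel: 56.4 × (1.60/1.85) = 56.4 × 0.864865 = 48.7784
wine: 28.6 × (14.11/19.89) = 28.6 × 0.709402 = 20.2889
bananas: 15.0 × (1.43/1.62) = 15.0 × 0.882716 = 13.2407
Index = Σ wᵢ·(p₁ᵢ/p₀ᵢ) = 48.7784 + 20.2889 + 13.2407 = 82.3080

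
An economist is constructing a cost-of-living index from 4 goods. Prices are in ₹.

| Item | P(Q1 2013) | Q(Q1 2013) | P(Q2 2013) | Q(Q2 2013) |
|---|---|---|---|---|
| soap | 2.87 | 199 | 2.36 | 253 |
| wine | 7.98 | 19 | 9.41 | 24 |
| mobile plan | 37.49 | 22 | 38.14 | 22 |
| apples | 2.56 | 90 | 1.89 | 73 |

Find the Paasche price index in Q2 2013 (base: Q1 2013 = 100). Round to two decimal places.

93.30

Paasche price index uses current-period quantities as weights.
ΣP(Q2 2013)·Q(Q2 2013) = 2.36×253 + 9.41×24 + 38.14×22 + 1.89×73 = 597.08 + 225.84 + 839.08 + 137.97 = 1799.97
ΣP(Q1 2013)·Q(Q2 2013) = 2.87×253 + 7.98×24 + 37.49×22 + 2.56×73 = 726.11 + 191.52 + 824.78 + 186.88 = 1929.29
Index = 1799.97 / 1929.29 × 100 = 93.2970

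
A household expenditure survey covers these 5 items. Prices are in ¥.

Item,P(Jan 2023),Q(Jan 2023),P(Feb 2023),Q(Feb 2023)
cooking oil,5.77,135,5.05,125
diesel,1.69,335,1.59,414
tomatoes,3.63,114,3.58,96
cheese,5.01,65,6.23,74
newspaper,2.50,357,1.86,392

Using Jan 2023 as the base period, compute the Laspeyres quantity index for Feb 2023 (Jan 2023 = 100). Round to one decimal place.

104.8

Laspeyres quantity index uses base-period prices as weights.
ΣP(Jan 2023)·Q(Feb 2023) = 5.77×125 + 1.69×414 + 3.63×96 + 5.01×74 + 2.50×392 = 721.25 + 699.66 + 348.48 + 370.74 + 980 = 3120.13
ΣP(Jan 2023)·Q(Jan 2023) = 5.77×135 + 1.69×335 + 3.63×114 + 5.01×65 + 2.50×357 = 778.95 + 566.15 + 413.82 + 325.65 + 892.5 = 2977.07
Index = 3120.13 / 2977.07 × 100 = 104.8054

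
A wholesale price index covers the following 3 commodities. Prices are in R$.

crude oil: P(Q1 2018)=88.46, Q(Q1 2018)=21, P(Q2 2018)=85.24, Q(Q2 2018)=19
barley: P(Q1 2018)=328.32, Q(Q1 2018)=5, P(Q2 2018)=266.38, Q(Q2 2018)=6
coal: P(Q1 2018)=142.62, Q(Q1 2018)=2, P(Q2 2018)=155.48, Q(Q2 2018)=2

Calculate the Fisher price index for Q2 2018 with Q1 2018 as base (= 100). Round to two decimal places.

Laspeyres component (base-period weights):
ΣP(Q2 2018)Q(Q1 2018) = 85.24×21 + 266.38×5 + 155.48×2 = 1790.04 + 1331.9 + 310.96 = 3432.9
ΣP(Q1 2018)Q(Q1 2018) = 88.46×21 + 328.32×5 + 142.62×2 = 1857.66 + 1641.6 + 285.24 = 3784.5
L = 3432.9 / 3784.5 × 100 = 90.7095
Paasche component (current-period weights):
ΣP(Q2 2018)Q(Q2 2018) = 85.24×19 + 266.38×6 + 155.48×2 = 1619.56 + 1598.28 + 310.96 = 3528.8
ΣP(Q1 2018)Q(Q2 2018) = 88.46×19 + 328.32×6 + 142.62×2 = 1680.74 + 1969.92 + 285.24 = 3935.9
P = 3528.8 / 3935.9 × 100 = 89.6567
Fisher = √(L × P) = √(90.7095 × 89.6567) = 90.1816

90.18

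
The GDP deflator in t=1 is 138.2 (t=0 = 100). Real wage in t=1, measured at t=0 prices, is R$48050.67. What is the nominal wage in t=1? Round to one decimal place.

66406.0

Nominal = Real × (Index/100) = 48050.67 × (138.2/100)
        = 48050.67 × 1.382 = 66406.0259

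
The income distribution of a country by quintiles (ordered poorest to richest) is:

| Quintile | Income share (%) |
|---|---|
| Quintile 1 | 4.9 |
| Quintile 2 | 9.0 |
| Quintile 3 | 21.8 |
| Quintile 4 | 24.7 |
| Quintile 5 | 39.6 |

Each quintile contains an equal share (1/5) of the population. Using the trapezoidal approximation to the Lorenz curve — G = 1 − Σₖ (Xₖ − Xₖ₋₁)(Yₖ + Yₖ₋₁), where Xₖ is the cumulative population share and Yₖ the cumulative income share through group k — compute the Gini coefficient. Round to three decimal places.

0.340

Cumulative income shares Yₖ: 0.0490, 0.1390, 0.3570, 0.6040, 1.0000
Σ (Xₖ−Xₖ₋₁)(Yₖ+Yₖ₋₁) = (1/5)(0.0490+0.0000) + (1/5)(0.1390+0.0490) + (1/5)(0.3570+0.1390) + (1/5)(0.6040+0.3570) + (1/5)(1.0000+0.6040)
  = 0.0098 + 0.0376 + 0.0992 + 0.1922 + 0.3208 = 0.6596
G = 1 − 0.6596 = 0.3404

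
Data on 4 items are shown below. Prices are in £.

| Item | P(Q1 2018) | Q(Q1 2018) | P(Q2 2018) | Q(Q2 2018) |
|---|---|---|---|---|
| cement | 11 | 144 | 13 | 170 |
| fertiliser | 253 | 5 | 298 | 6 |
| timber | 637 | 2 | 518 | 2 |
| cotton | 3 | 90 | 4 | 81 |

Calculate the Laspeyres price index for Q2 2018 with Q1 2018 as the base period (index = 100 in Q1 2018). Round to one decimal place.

Laspeyres price index uses base-period quantities as weights.
ΣP(Q2 2018)·Q(Q1 2018) = 13×144 + 298×5 + 518×2 + 4×90 = 1872 + 1490 + 1036 + 360 = 4758
ΣP(Q1 2018)·Q(Q1 2018) = 11×144 + 253×5 + 637×2 + 3×90 = 1584 + 1265 + 1274 + 270 = 4393
Index = 4758 / 4393 × 100 = 108.3087

108.3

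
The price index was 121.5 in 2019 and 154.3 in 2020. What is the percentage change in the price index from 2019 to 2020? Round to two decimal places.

Change = (154.3 − 121.5) / 121.5 × 100
       = 32.8 / 121.5 × 100 = 26.9959%

27.00%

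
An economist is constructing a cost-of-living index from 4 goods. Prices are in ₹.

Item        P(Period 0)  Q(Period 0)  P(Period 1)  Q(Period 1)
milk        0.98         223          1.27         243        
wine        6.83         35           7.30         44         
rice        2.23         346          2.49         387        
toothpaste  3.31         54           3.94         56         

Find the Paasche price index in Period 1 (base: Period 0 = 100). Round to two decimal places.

Paasche price index uses current-period quantities as weights.
ΣP(Period 1)·Q(Period 1) = 1.27×243 + 7.30×44 + 2.49×387 + 3.94×56 = 308.61 + 321.2 + 963.63 + 220.64 = 1814.08
ΣP(Period 0)·Q(Period 1) = 0.98×243 + 6.83×44 + 2.23×387 + 3.31×56 = 238.14 + 300.52 + 863.01 + 185.36 = 1587.03
Index = 1814.08 / 1587.03 × 100 = 114.3066

114.31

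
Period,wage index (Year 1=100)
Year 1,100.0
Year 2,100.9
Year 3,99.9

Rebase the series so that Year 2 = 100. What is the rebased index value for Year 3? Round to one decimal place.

Rebased(Year 3) = 99.9 / 100.9 × 100 = 99.0089

99.0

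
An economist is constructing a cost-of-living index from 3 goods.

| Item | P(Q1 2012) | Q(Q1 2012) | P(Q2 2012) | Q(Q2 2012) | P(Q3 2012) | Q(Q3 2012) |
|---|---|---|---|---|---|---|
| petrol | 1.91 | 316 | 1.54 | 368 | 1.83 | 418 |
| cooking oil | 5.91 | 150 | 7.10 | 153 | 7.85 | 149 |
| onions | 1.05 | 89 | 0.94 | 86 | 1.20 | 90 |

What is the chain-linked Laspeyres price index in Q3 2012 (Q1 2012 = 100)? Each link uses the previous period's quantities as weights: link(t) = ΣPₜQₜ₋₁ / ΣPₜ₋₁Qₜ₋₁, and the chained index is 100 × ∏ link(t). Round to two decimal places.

Link Q1 2012→Q2 2012:
ΣP(Q2 2012)Q(Q1 2012) = 1.54×316 + 7.10×150 + 0.94×89 = 486.64 + 1065 + 83.66 = 1635.3
ΣP(Q1 2012)Q(Q1 2012) = 1.91×316 + 5.91×150 + 1.05×89 = 603.56 + 886.5 + 93.45 = 1583.51
link = 1635.3/1583.51 = 1.032706
Link Q2 2012→Q3 2012:
ΣP(Q3 2012)Q(Q2 2012) = 1.83×368 + 7.85×153 + 1.20×86 = 673.44 + 1201.05 + 103.2 = 1977.69
ΣP(Q2 2012)Q(Q2 2012) = 1.54×368 + 7.10×153 + 0.94×86 = 566.72 + 1086.3 + 80.84 = 1733.86
link = 1977.69/1733.86 = 1.140628
Chained index = 100 × 1.032706 × 1.140628 = 117.7934

117.79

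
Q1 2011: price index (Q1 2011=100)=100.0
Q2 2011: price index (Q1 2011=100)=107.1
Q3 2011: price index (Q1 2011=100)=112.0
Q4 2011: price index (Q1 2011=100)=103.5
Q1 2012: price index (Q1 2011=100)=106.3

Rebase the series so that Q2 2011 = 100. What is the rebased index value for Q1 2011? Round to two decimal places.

Rebased(Q1 2011) = 100.0 / 107.1 × 100 = 93.3707

93.37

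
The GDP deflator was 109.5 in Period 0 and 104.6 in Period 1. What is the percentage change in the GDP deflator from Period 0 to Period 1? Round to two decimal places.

-4.47%

Change = (104.6 − 109.5) / 109.5 × 100
       = -4.9 / 109.5 × 100 = -4.4749%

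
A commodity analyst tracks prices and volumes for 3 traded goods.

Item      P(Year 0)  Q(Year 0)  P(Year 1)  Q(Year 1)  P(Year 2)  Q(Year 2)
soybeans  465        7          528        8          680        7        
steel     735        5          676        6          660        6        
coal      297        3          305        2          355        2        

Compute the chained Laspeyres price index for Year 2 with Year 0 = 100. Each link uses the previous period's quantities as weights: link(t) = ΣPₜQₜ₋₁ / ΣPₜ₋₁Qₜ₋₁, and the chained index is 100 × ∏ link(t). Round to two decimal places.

Link Year 0→Year 1:
ΣP(Year 1)Q(Year 0) = 528×7 + 676×5 + 305×3 = 3696 + 3380 + 915 = 7991
ΣP(Year 0)Q(Year 0) = 465×7 + 735×5 + 297×3 = 3255 + 3675 + 891 = 7821
link = 7991/7821 = 1.021736
Link Year 1→Year 2:
ΣP(Year 2)Q(Year 1) = 680×8 + 660×6 + 355×2 = 5440 + 3960 + 710 = 10110
ΣP(Year 1)Q(Year 1) = 528×8 + 676×6 + 305×2 = 4224 + 4056 + 610 = 8890
link = 10110/8890 = 1.137233
Chained index = 100 × 1.021736 × 1.137233 = 116.1952

116.20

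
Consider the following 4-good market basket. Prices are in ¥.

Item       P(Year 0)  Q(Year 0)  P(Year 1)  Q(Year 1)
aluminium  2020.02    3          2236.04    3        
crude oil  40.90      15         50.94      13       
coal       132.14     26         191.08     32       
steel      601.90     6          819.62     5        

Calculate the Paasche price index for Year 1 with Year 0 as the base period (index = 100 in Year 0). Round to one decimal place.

127.1

Paasche price index uses current-period quantities as weights.
ΣP(Year 1)·Q(Year 1) = 2236.04×3 + 50.94×13 + 191.08×32 + 819.62×5 = 6708.12 + 662.22 + 6114.56 + 4098.1 = 17583
ΣP(Year 0)·Q(Year 1) = 2020.02×3 + 40.90×13 + 132.14×32 + 601.90×5 = 6060.06 + 531.7 + 4228.48 + 3009.5 = 13829.74
Index = 17583 / 13829.74 × 100 = 127.1390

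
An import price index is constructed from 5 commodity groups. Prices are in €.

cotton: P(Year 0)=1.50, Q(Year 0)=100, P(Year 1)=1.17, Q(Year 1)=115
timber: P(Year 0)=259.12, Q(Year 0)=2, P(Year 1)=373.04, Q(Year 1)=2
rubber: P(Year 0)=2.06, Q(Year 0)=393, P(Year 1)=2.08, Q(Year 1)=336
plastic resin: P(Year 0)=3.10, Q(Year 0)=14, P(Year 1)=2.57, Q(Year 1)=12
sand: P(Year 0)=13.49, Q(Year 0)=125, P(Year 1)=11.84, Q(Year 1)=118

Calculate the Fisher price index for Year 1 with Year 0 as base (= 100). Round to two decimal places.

99.76

Laspeyres component (base-period weights):
ΣP(Year 1)Q(Year 0) = 1.17×100 + 373.04×2 + 2.08×393 + 2.57×14 + 11.84×125 = 117 + 746.08 + 817.44 + 35.98 + 1480 = 3196.5
ΣP(Year 0)Q(Year 0) = 1.50×100 + 259.12×2 + 2.06×393 + 3.10×14 + 13.49×125 = 150 + 518.24 + 809.58 + 43.4 + 1686.25 = 3207.47
L = 3196.5 / 3207.47 × 100 = 99.6580
Paasche component (current-period weights):
ΣP(Year 1)Q(Year 1) = 1.17×115 + 373.04×2 + 2.08×336 + 2.57×12 + 11.84×118 = 134.55 + 746.08 + 698.88 + 30.84 + 1397.12 = 3007.47
ΣP(Year 0)Q(Year 1) = 1.50×115 + 259.12×2 + 2.06×336 + 3.10×12 + 13.49×118 = 172.5 + 518.24 + 692.16 + 37.2 + 1591.82 = 3011.92
P = 3007.47 / 3011.92 × 100 = 99.8523
Fisher = √(L × P) = √(99.6580 × 99.8523) = 99.7551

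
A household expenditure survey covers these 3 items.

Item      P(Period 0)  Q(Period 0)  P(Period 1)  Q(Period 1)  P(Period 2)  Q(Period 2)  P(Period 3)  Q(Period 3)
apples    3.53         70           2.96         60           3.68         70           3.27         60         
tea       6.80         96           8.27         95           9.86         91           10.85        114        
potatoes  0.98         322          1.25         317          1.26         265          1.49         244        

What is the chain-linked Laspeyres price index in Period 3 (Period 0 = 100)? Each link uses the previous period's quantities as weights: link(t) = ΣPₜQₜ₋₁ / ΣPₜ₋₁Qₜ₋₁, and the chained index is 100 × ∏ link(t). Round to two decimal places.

143.12

Link Period 0→Period 1:
ΣP(Period 1)Q(Period 0) = 2.96×70 + 8.27×96 + 1.25×322 = 207.2 + 793.92 + 402.5 = 1403.62
ΣP(Period 0)Q(Period 0) = 3.53×70 + 6.80×96 + 0.98×322 = 247.1 + 652.8 + 315.56 = 1215.46
link = 1403.62/1215.46 = 1.154806
Link Period 1→Period 2:
ΣP(Period 2)Q(Period 1) = 3.68×60 + 9.86×95 + 1.26×317 = 220.8 + 936.7 + 399.42 = 1556.92
ΣP(Period 1)Q(Period 1) = 2.96×60 + 8.27×95 + 1.25×317 = 177.6 + 785.65 + 396.25 = 1359.5
link = 1556.92/1359.5 = 1.145215
Link Period 2→Period 3:
ΣP(Period 3)Q(Period 2) = 3.27×70 + 10.85×91 + 1.49×265 = 228.9 + 987.35 + 394.85 = 1611.1
ΣP(Period 2)Q(Period 2) = 3.68×70 + 9.86×91 + 1.26×265 = 257.6 + 897.26 + 333.9 = 1488.76
link = 1611.1/1488.76 = 1.082176
Chained index = 100 × 1.154806 × 1.145215 × 1.082176 = 143.1178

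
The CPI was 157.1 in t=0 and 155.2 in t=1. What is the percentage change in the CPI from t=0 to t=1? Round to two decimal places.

Change = (155.2 − 157.1) / 157.1 × 100
       = -1.9 / 157.1 × 100 = -1.2094%

-1.21%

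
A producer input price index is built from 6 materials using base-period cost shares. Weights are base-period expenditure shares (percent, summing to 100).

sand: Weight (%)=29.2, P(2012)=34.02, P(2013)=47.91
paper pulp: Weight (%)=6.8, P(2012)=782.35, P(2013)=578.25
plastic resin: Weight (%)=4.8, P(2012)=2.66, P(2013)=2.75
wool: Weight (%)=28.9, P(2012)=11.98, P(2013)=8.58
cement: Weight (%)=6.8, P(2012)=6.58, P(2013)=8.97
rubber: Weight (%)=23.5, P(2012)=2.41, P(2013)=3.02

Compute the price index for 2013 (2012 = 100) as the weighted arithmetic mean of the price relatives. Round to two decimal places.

sand: 29.2 × (47.91/34.02) = 29.2 × 1.408289 = 41.1220
paper pulp: 6.8 × (578.25/782.35) = 6.8 × 0.739119 = 5.0260
plastic resin: 4.8 × (2.75/2.66) = 4.8 × 1.033835 = 4.9624
wool: 28.9 × (8.58/11.98) = 28.9 × 0.716194 = 20.6980
cement: 6.8 × (8.97/6.58) = 6.8 × 1.363222 = 9.2699
rubber: 23.5 × (3.02/2.41) = 23.5 × 1.253112 = 29.4481
Index = Σ wᵢ·(p₁ᵢ/p₀ᵢ) = 41.1220 + 5.0260 + 4.9624 + 20.6980 + 9.2699 + 29.4481 = 110.5265

110.53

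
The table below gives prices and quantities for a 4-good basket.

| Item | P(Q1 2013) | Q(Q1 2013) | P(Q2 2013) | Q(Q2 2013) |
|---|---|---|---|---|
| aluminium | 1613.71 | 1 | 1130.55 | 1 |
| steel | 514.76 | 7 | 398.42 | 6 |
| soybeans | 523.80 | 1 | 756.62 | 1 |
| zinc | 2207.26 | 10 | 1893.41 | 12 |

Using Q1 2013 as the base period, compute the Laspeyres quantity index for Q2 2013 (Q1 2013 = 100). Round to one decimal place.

114.0

Laspeyres quantity index uses base-period prices as weights.
ΣP(Q1 2013)·Q(Q2 2013) = 1613.71×1 + 514.76×6 + 523.80×1 + 2207.26×12 = 1613.71 + 3088.56 + 523.8 + 26487.12 = 31713.19
ΣP(Q1 2013)·Q(Q1 2013) = 1613.71×1 + 514.76×7 + 523.80×1 + 2207.26×10 = 1613.71 + 3603.32 + 523.8 + 22072.6 = 27813.43
Index = 31713.19 / 27813.43 × 100 = 114.0211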